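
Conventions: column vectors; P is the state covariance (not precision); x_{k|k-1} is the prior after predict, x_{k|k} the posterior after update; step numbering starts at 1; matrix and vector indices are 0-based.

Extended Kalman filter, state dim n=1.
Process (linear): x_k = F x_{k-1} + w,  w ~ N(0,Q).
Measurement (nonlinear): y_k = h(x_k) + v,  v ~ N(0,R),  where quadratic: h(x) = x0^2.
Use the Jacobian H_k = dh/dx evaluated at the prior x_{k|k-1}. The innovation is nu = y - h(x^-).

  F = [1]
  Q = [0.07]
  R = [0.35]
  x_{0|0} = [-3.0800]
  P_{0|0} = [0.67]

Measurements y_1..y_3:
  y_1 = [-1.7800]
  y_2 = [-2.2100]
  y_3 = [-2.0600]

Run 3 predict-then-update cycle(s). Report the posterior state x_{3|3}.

x_post = [0.0382]

step 1: x^-=[-3.0800]  P^-=[0.7400]  H_jac=[-6.1600]  S=[28.4297]  K=[-0.1603]  nu=[-11.2664]  x^+=[-1.2736]  P^+=[0.0091]
step 2: x^-=[-1.2736]  P^-=[0.0791]  H_jac=[-2.5471]  S=[0.8632]  K=[-0.2334]  nu=[-3.8319]  x^+=[-0.3791]  P^+=[0.0321]
step 3: x^-=[-0.3791]  P^-=[0.1021]  H_jac=[-0.7582]  S=[0.4087]  K=[-0.1894]  nu=[-2.2037]  x^+=[0.0382]  P^+=[0.0874]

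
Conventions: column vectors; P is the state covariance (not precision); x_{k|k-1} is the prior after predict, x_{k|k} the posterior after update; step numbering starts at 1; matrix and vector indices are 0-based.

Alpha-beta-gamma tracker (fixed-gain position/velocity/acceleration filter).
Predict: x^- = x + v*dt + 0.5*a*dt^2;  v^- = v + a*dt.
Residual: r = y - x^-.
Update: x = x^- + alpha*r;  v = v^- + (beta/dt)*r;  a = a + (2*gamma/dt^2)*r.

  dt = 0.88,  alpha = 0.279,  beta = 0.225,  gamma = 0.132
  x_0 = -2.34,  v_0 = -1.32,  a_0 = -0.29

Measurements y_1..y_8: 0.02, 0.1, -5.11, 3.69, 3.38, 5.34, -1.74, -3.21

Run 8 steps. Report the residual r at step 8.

step 1: x_pred=-3.6139  r=3.6339  x^+=-2.6000  v^+=-0.6461  a^+=0.9488
step 2: x_pred=-2.8012  r=2.9012  x^+=-1.9918  v^+=0.9307  a^+=1.9379
step 3: x_pred=-0.4224  r=-4.6876  x^+=-1.7303  v^+=1.4375  a^+=0.3398
step 4: x_pred=-0.3337  r=4.0237  x^+=0.7889  v^+=2.7653  a^+=1.7116
step 5: x_pred=3.8851  r=-0.5051  x^+=3.7442  v^+=4.1423  a^+=1.5394
step 6: x_pred=7.9855  r=-2.6455  x^+=7.2474  v^+=4.8206  a^+=0.6375
step 7: x_pred=11.7363  r=-13.4763  x^+=7.9764  v^+=1.9359  a^+=-3.9567
step 8: x_pred=8.1480  r=-11.3580  x^+=4.9791  v^+=-4.4500  a^+=-7.8288

resid = -11.3580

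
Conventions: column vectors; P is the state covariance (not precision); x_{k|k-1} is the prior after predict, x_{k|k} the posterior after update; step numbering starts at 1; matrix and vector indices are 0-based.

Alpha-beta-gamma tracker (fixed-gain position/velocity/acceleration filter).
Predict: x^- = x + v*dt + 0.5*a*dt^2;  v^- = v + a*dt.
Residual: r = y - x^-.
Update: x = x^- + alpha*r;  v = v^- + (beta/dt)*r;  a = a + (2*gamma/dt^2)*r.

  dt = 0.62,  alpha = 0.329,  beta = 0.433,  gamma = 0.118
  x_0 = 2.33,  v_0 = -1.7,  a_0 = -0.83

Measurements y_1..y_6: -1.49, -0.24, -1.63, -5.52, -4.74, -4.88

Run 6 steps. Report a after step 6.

a_post = 2.2747

step 1: x_pred=1.1165  r=-2.6065  x^+=0.2589  v^+=-4.0349  a^+=-2.4302
step 2: x_pred=-2.7098  r=2.4698  x^+=-1.8972  v^+=-3.8168  a^+=-0.9139
step 3: x_pred=-4.4393  r=2.8093  x^+=-3.5150  v^+=-2.4214  a^+=0.8108
step 4: x_pred=-4.8605  r=-0.6595  x^+=-5.0775  v^+=-2.3793  a^+=0.4059
step 5: x_pred=-6.4746  r=1.7346  x^+=-5.9039  v^+=-0.9162  a^+=1.4709
step 6: x_pred=-6.1893  r=1.3093  x^+=-5.7585  v^+=0.9101  a^+=2.2747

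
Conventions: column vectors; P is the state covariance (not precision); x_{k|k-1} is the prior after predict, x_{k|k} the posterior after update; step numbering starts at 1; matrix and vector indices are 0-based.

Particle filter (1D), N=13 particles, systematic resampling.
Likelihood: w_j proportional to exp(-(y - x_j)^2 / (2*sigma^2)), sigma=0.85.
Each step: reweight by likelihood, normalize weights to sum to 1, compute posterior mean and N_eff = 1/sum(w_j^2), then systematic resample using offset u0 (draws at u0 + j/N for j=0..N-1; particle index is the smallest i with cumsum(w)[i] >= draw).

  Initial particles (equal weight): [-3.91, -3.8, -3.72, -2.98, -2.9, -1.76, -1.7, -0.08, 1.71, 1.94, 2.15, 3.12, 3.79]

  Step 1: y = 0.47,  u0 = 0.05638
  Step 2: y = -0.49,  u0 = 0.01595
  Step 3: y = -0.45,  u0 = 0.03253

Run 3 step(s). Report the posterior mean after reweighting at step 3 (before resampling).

post_mean = -0.0800

step 1: w=[0.0000, 0.0000, 0.0000, 0.0002, 0.0002, 0.0200, 0.0240, 0.5065, 0.2155, 0.1400, 0.0886, 0.0048, 0.0003]  mean=0.7289  Neff=3.0178  idx=[7, 7, 7, 7, 7, 7, 7, 8, 8, 8, 9, 9, 10]
step 2: w=[0.1396, 0.1396, 0.1396, 0.1396, 0.1396, 0.1396, 0.1396, 0.0055, 0.0055, 0.0055, 0.0026, 0.0026, 0.0013]  mean=-0.0370  Neff=7.3283  idx=[0, 0, 1, 1, 2, 2, 3, 3, 4, 5, 5, 6, 6]
step 3: w=[0.0769, 0.0769, 0.0769, 0.0769, 0.0769, 0.0769, 0.0769, 0.0769, 0.0769, 0.0769, 0.0769, 0.0769, 0.0769]  mean=-0.0800  Neff=13.0000  idx=[0, 1, 2, 3, 4, 5, 6, 7, 8, 9, 10, 11, 12]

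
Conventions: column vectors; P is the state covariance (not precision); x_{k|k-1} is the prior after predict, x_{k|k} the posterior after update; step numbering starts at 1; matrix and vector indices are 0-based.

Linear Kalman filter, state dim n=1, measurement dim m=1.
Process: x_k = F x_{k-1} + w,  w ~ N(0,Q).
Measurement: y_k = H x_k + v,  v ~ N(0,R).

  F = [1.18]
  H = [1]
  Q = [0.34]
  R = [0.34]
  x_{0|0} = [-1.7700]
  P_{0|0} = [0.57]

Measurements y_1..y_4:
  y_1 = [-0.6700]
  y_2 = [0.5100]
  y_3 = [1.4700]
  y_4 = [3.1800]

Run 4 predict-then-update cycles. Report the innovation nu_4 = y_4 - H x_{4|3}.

innov = [2.0542]

step 1: x^-=[-2.0886]  P^-=[1.1337]  S=[1.4737]  K=[0.7693]  nu=[1.4186]  x^+=[-0.9973]  P^+=[0.2616]
step 2: x^-=[-1.1768]  P^-=[0.7042]  S=[1.0442]  K=[0.6744]  nu=[1.6868]  x^+=[-0.0392]  P^+=[0.2293]
step 3: x^-=[-0.0463]  P^-=[0.6593]  S=[0.9993]  K=[0.6598]  nu=[1.5163]  x^+=[0.9541]  P^+=[0.2243]
step 4: x^-=[1.1258]  P^-=[0.6523]  S=[0.9923]  K=[0.6574]  nu=[2.0542]  x^+=[2.4762]  P^+=[0.2235]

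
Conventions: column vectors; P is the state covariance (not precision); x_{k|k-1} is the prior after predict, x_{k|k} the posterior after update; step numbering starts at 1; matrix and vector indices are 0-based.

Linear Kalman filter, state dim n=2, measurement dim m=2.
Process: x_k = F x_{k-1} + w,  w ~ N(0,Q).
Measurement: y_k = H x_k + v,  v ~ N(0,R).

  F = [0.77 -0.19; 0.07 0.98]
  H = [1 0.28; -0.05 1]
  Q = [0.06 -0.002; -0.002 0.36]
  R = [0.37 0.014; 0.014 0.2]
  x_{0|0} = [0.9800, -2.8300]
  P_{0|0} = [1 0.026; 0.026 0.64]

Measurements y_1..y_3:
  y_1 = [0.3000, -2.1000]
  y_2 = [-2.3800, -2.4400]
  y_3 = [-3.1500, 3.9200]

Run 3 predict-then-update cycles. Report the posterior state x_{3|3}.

step 1: x^-=[1.2923, -2.7048]  P^-=[0.6684 -0.0480; -0.0480 0.9831]  S=[1.0886 0.2085; 0.2085 1.1896]  K=[0.6361 -0.1799; 0.0518 0.8194]  nu=[-0.2350, 0.6694]  x^+=[1.0224, -2.1685]  P^+=[0.2371 -0.0152; -0.0152 0.1638]
step 2: x^-=[1.1992, -2.0535]  P^-=[0.2110 -0.0310; -0.0310 0.5164]  S=[0.6041 0.1175; 0.1175 0.7201]  K=[0.3574 -0.1160; 0.0497 0.7112]  nu=[-3.0042, -0.3265]  x^+=[0.1634, -2.4351]  P^+=[0.1338 -0.0115; -0.0115 0.1424]
step 3: x^-=[0.5885, -2.3750]  P^-=[0.1479 -0.0298; -0.0298 0.4958]  S=[0.5400 0.1160; 0.1160 0.6992]  K=[0.2797 -0.0997; 0.0508 0.7028]  nu=[-3.0735, 6.3244]  x^+=[-0.9016, 1.9139]  P^+=[0.1051 -0.0108; -0.0108 0.1407]

x_post = [-0.9016, 1.9139]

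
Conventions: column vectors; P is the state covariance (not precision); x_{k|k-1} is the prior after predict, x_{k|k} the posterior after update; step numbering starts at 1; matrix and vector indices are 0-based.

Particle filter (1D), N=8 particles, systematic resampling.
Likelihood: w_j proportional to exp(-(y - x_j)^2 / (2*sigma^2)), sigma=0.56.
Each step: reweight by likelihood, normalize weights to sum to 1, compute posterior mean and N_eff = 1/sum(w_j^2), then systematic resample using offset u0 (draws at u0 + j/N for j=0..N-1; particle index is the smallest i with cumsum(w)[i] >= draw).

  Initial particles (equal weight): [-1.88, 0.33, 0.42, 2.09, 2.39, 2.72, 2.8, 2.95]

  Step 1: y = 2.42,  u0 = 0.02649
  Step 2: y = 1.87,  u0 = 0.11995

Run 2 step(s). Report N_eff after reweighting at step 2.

step 1: w=[0.0000, 0.0002, 0.0004, 0.2030, 0.2411, 0.2092, 0.1918, 0.1543]  mean=2.5619  Neff=4.9095  idx=[3, 3, 4, 4, 5, 5, 6, 7]
step 2: w=[0.2209, 0.2209, 0.1551, 0.1551, 0.0754, 0.0754, 0.0601, 0.0372]  mean=2.3527  Neff=6.1710  idx=[0, 1, 1, 2, 3, 3, 5, 7]

N_eff = 6.1710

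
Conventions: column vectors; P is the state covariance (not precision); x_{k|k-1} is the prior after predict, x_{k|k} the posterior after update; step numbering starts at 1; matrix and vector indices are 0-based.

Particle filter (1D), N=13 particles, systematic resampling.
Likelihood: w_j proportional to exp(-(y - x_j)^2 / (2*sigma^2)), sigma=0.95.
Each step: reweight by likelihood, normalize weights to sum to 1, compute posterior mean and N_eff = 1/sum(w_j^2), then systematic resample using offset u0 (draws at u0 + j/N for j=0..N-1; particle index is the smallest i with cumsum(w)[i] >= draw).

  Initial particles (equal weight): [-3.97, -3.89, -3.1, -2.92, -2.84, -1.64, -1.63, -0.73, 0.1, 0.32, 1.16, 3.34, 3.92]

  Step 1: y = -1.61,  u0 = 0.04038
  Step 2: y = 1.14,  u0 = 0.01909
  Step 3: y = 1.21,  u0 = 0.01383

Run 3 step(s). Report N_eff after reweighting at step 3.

step 1: w=[0.0109, 0.0134, 0.0696, 0.0920, 0.1029, 0.2378, 0.2379, 0.1549, 0.0471, 0.0302, 0.0034, 0.0000, 0.0000]  mean=-1.7441  Neff=6.0797  idx=[2, 3, 4, 4, 5, 5, 5, 6, 6, 6, 7, 7, 8]
step 2: w=[0.0001, 0.0001, 0.0002, 0.0002, 0.0150, 0.0150, 0.0150, 0.0155, 0.0155, 0.0155, 0.1563, 0.1563, 0.5956]  mean=-0.3193  Neff=2.4690  idx=[5, 10, 10, 11, 11, 11, 12, 12, 12, 12, 12, 12, 12]
step 3: w=[0.0027, 0.0298, 0.0298, 0.0298, 0.0298, 0.0298, 0.1212, 0.1212, 0.1212, 0.1212, 0.1212, 0.1212, 0.1212]  mean=-0.0283  Neff=9.3241  idx=[1, 3, 6, 6, 7, 8, 8, 9, 9, 10, 11, 11, 12]

N_eff = 9.3241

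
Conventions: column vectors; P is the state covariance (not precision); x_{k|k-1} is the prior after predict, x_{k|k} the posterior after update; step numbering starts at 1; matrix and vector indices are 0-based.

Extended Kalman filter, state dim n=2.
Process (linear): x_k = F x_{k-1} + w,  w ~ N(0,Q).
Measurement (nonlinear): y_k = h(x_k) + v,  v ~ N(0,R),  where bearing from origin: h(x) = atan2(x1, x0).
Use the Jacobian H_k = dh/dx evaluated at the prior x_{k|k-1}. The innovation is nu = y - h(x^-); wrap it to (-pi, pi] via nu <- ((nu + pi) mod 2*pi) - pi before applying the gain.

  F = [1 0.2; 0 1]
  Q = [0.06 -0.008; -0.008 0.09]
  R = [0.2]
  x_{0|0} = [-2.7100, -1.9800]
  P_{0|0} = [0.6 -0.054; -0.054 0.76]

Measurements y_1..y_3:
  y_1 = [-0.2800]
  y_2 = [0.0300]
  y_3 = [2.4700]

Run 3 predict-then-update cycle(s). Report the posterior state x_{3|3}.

step 1: x^-=[-3.1060, -1.9800]  P^-=[0.6688 0.0900; 0.0900 0.8500]  H_jac=[0.1459 -0.2289]  S=[0.2528]  K=[0.3046; -0.7178]  nu=[2.2941]  x^+=[-2.4072, -3.6268]  P^+=[0.6453 0.1453; 0.1453 0.7197]
step 2: x^-=[-3.1326, -3.6268]  P^-=[0.7922 0.2812; 0.2812 0.8097]  H_jac=[0.1579 -0.1364]  S=[0.2227]  K=[0.3895; -0.2965]  nu=[2.3132]  x^+=[-2.2315, -4.3127]  P^+=[0.7585 0.3069; 0.3069 0.7902]
step 3: x^-=[-3.0940, -4.3127]  P^-=[0.9728 0.4570; 0.4570 0.8802]  H_jac=[0.1531 -0.1098]  S=[0.2180]  K=[0.4528; -0.1225]  nu=[-1.6201]  x^+=[-3.8276, -4.1143]  P^+=[0.9281 0.4691; 0.4691 0.8769]

x_post = [-3.8276, -4.1143]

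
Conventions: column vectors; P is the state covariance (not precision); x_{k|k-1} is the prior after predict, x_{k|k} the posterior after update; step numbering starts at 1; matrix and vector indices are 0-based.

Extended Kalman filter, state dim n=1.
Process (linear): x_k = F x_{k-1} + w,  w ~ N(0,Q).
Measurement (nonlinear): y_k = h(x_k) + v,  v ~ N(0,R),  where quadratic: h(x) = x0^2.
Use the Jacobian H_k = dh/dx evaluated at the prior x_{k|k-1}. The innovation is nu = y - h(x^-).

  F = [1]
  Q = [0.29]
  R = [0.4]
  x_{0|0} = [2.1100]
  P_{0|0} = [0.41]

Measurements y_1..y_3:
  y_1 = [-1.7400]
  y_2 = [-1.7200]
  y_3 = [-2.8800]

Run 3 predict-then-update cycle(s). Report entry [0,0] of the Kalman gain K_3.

step 1: x^-=[2.1100]  P^-=[0.7000]  H_jac=[4.2200]  S=[12.8659]  K=[0.2296]  nu=[-6.1921]  x^+=[0.6883]  P^+=[0.0218]
step 2: x^-=[0.6883]  P^-=[0.3118]  H_jac=[1.3766]  S=[0.9908]  K=[0.4332]  nu=[-2.1938]  x^+=[-0.2619]  P^+=[0.1259]
step 3: x^-=[-0.2619]  P^-=[0.4159]  H_jac=[-0.5239]  S=[0.5141]  K=[-0.4238]  nu=[-2.9486]  x^+=[0.9875]  P^+=[0.3235]

K[0,0] = -0.4238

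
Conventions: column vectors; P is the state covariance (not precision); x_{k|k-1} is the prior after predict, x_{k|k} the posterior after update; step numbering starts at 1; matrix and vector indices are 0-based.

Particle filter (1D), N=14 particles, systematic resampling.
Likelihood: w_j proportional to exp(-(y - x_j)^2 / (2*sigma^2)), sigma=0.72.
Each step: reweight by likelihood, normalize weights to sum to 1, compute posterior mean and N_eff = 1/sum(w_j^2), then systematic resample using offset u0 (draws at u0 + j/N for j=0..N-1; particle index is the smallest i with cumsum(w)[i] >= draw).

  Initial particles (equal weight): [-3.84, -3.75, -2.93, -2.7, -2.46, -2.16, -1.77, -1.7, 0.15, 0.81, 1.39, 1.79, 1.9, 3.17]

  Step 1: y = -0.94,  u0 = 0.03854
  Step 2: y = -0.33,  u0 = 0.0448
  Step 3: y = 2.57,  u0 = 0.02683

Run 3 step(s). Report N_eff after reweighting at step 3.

N_eff = 9.0001

step 1: w=[0.0002, 0.0003, 0.0117, 0.0268, 0.0572, 0.1264, 0.2733, 0.3043, 0.1689, 0.0277, 0.0028, 0.0004, 0.0002, 0.0000]  mean=-1.4699  Neff=4.6157  idx=[3, 5, 5, 6, 6, 6, 6, 7, 7, 7, 7, 8, 8, 8]
step 2: w=[0.0012, 0.0107, 0.0107, 0.0368, 0.0368, 0.0368, 0.0368, 0.0444, 0.0444, 0.0444, 0.0444, 0.2175, 0.2175, 0.2175]  mean=-0.5143  Neff=6.4326  idx=[3, 5, 7, 9, 10, 11, 11, 11, 12, 12, 12, 13, 13, 13]
step 3: w=[0.0000, 0.0000, 0.0000, 0.0000, 0.0000, 0.1111, 0.1111, 0.1111, 0.1111, 0.1111, 0.1111, 0.1111, 0.1111, 0.1111]  mean=0.1500  Neff=9.0001  idx=[5, 5, 6, 7, 7, 8, 9, 9, 10, 11, 11, 12, 12, 13]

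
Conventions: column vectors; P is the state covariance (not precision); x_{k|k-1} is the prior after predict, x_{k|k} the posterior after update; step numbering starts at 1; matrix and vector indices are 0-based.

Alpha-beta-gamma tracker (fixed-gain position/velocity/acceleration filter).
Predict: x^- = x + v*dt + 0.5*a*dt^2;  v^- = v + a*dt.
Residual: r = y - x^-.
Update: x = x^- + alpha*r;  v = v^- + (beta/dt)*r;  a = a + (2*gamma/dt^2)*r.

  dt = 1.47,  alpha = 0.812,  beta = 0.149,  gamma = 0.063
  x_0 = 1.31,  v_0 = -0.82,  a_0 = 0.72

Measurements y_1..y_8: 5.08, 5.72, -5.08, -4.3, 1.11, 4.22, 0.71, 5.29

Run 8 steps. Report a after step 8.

a_post = -0.1491

step 1: x_pred=0.8825  r=4.1975  x^+=4.2909  v^+=0.6639  a^+=0.9648
step 2: x_pred=6.3091  r=-0.5891  x^+=5.8308  v^+=2.0223  a^+=0.9304
step 3: x_pred=9.8088  r=-14.8888  x^+=-2.2809  v^+=1.8809  a^+=0.0622
step 4: x_pred=0.5512  r=-4.8512  x^+=-3.3880  v^+=1.4807  a^+=-0.2206
step 5: x_pred=-1.4498  r=2.5598  x^+=0.6288  v^+=1.4158  a^+=-0.0714
step 6: x_pred=2.6329  r=1.5871  x^+=3.9216  v^+=1.4718  a^+=0.0212
step 7: x_pred=6.1080  r=-5.3980  x^+=1.7248  v^+=0.9557  a^+=-0.2936
step 8: x_pred=2.8126  r=2.4774  x^+=4.8242  v^+=0.7753  a^+=-0.1491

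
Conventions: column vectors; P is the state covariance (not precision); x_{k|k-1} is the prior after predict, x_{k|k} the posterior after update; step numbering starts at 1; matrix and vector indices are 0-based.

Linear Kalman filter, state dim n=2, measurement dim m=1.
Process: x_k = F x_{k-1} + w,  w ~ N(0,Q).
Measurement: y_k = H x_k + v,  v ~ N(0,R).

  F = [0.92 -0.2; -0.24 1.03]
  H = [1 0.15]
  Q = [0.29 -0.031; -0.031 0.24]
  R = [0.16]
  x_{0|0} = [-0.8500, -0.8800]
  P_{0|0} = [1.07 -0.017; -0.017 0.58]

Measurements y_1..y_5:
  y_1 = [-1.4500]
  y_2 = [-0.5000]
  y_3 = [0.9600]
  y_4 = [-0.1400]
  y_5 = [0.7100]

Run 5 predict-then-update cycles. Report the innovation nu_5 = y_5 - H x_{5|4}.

step 1: x^-=[-0.6060, -0.7024]  P^-=[1.2251 -0.4037; -0.4037 0.9254]  S=[1.2848]  K=[0.9064; -0.2061]  nu=[-0.7386]  x^+=[-1.2755, -0.5501]  P^+=[0.1696 -0.1636; -0.1636 0.8708]
step 2: x^-=[-1.0634, -0.2605]  P^-=[0.5286 -0.4107; -0.4107 1.2544]  S=[0.5936]  K=[0.7867; -0.3749]  nu=[0.6025]  x^+=[-0.5894, -0.4864]  P^+=[0.1612 -0.2356; -0.2356 1.1710]
step 3: x^-=[-0.4450, -0.3595]  P^-=[0.5600 -0.5424; -0.5424 1.6081]  S=[0.5935]  K=[0.8065; -0.5075]  nu=[1.4589]  x^+=[0.7317, -1.1000]  P^+=[0.1740 -0.2995; -0.2995 1.4552]
step 4: x^-=[0.8931, -1.3086]  P^-=[0.6057 -0.6674; -0.6674 1.9420]  S=[0.6092]  K=[0.8299; -0.6174]  nu=[-0.8368]  x^+=[0.1986, -0.7920]  P^+=[0.1861 -0.3552; -0.3552 1.7098]
step 5: x^-=[0.3411, -0.8634]  P^-=[0.6466 -0.7780; -0.7780 2.2403]  S=[0.6236]  K=[0.8497; -0.7087]  nu=[0.4984]  x^+=[0.7646, -1.2166]  P^+=[0.1963 -0.4024; -0.4024 1.9271]

innov = [0.4984]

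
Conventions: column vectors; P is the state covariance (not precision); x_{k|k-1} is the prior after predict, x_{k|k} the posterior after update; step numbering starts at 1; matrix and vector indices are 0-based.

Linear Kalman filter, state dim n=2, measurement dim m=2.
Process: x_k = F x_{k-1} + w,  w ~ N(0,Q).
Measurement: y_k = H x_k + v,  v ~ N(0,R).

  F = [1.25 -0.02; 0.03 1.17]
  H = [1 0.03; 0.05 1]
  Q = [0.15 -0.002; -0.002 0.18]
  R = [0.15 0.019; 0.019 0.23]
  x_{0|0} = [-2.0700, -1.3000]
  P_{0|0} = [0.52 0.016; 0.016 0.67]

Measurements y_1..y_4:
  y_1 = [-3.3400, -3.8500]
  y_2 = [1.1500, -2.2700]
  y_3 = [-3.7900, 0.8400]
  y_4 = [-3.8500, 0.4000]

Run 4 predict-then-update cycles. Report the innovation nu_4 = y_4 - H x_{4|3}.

innov = [-0.4540, 1.3621]

step 1: x^-=[-2.5615, -1.5831]  P^-=[0.9620 0.0252; 0.0252 1.0988]  S=[1.1145 0.1253; 0.1253 1.3337]  K=[0.8668 -0.0265; -0.0410 0.8286]  nu=[-0.7310, -2.1388]  x^+=[-3.1385, -3.3255]  P^+=[0.1294 0.0039; 0.0039 0.1896]
step 2: x^-=[-3.8566, -3.9850]  P^-=[0.3521 0.0041; 0.0041 0.4400]  S=[0.5027 0.0539; 0.0539 0.6712]  K=[0.7032 -0.0241; -0.0362 0.6586]  nu=[5.1262, 1.9078]  x^+=[-0.2981, -2.9140]  P^+=[0.1049 0.0026; 0.0026 0.1507]
step 3: x^-=[-0.3143, -3.4183]  P^-=[0.3139 0.0022; 0.0022 0.3865]  S=[0.4644 0.0485; 0.0485 0.6175]  K=[0.6786 -0.0243; -0.0360 0.6289]  nu=[-3.3732, 4.2740]  x^+=[-2.7075, -0.6088]  P^+=[0.1013 0.0022; 0.0022 0.1439]
step 4: x^-=[-3.3722, -0.7935]  P^-=[0.3082 0.0017; 0.0017 0.3772]  S=[0.4586 0.0474; 0.0474 0.6081]  K=[0.6746 -0.0245; -0.0361 0.6232]  nu=[-0.4540, 1.3621]  x^+=[-3.7118, 0.0717]  P^+=[0.1007 0.0022; 0.0022 0.1425]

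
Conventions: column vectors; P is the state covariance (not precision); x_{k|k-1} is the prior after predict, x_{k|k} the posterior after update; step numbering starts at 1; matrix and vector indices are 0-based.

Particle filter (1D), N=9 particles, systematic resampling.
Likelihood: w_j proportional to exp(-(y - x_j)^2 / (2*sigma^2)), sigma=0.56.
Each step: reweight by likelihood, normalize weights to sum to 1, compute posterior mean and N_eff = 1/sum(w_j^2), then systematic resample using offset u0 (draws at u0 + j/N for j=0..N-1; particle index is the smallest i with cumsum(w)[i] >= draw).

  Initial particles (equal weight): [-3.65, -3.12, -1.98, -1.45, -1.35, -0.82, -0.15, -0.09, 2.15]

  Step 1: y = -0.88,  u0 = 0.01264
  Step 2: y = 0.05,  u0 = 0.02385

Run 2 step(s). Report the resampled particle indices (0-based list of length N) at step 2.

step 1: w=[0.0000, 0.0001, 0.0449, 0.1841, 0.2173, 0.3073, 0.1321, 0.1142, 0.0000]  mean=-0.9315  Neff=4.8069  idx=[2, 3, 4, 4, 5, 5, 5, 6, 7]
step 2: w=[0.0005, 0.0095, 0.0150, 0.0150, 0.1024, 0.1024, 0.1024, 0.3211, 0.3317]  mean=-0.3852  Neff=4.0794  idx=[2, 4, 6, 7, 7, 7, 8, 8, 8]

resampled_idx = [2, 4, 6, 7, 7, 7, 8, 8, 8]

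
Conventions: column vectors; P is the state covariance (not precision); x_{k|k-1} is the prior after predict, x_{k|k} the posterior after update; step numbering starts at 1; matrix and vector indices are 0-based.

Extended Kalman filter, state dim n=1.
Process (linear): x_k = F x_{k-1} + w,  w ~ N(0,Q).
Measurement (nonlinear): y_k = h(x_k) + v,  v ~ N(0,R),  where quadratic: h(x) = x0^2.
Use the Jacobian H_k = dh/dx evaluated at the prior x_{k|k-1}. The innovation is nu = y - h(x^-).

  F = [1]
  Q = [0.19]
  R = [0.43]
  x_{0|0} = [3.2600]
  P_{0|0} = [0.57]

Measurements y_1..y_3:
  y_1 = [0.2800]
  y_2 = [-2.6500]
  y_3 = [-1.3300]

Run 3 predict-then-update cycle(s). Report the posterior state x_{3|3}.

step 1: x^-=[3.2600]  P^-=[0.7600]  H_jac=[6.5200]  S=[32.7379]  K=[0.1514]  nu=[-10.3476]  x^+=[1.6938]  P^+=[0.0100]
step 2: x^-=[1.6938]  P^-=[0.2000]  H_jac=[3.3876]  S=[2.7249]  K=[0.2486]  nu=[-5.5189]  x^+=[0.3217]  P^+=[0.0316]
step 3: x^-=[0.3217]  P^-=[0.2216]  H_jac=[0.6434]  S=[0.5217]  K=[0.2732]  nu=[-1.4335]  x^+=[-0.0700]  P^+=[0.1826]

x_post = [-0.0700]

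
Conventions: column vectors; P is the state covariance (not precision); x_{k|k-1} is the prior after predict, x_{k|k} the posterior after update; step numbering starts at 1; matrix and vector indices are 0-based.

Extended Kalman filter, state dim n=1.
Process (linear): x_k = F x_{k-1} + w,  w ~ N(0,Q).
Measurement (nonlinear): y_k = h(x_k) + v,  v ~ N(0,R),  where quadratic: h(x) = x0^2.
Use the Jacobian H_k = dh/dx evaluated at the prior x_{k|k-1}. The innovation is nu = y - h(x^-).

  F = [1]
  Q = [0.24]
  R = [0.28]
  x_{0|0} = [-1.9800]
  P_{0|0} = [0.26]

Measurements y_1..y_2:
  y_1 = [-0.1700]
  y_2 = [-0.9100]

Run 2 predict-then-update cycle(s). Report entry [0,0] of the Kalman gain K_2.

K[0,0] = -0.3970

step 1: x^-=[-1.9800]  P^-=[0.5000]  H_jac=[-3.9600]  S=[8.1208]  K=[-0.2438]  nu=[-4.0904]  x^+=[-0.9827]  P^+=[0.0172]
step 2: x^-=[-0.9827]  P^-=[0.2572]  H_jac=[-1.9654]  S=[1.2736]  K=[-0.3970]  nu=[-1.8757]  x^+=[-0.2381]  P^+=[0.0566]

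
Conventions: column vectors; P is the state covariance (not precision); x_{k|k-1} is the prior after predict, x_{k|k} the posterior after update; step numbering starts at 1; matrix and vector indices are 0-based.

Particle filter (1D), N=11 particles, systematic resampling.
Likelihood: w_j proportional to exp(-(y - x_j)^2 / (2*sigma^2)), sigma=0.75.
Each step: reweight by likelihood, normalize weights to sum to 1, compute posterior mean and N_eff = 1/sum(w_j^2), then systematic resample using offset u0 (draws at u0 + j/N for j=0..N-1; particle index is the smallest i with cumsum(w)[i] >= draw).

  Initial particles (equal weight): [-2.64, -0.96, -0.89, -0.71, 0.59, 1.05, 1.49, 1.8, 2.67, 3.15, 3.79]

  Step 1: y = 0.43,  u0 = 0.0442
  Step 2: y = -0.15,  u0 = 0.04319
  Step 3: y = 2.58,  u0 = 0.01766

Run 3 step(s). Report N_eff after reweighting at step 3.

step 1: w=[0.0001, 0.0605, 0.0717, 0.1062, 0.3297, 0.2396, 0.1242, 0.0636, 0.0039, 0.0005, 0.0000]  mean=0.5601  Neff=4.8621  idx=[1, 3, 3, 4, 4, 4, 5, 5, 5, 6, 7]
step 2: w=[0.1145, 0.1552, 0.1552, 0.1261, 0.1261, 0.1261, 0.0570, 0.0570, 0.0570, 0.0188, 0.0070]  mean=0.1130  Neff=8.3938  idx=[0, 1, 1, 2, 2, 3, 4, 5, 5, 7, 8]
step 3: w=[0.0000, 0.0002, 0.0002, 0.0002, 0.0002, 0.0804, 0.0804, 0.0804, 0.0804, 0.3389, 0.3389]  mean=0.9008  Neff=3.9131  idx=[5, 6, 7, 8, 9, 9, 9, 9, 10, 10, 10]

N_eff = 3.9131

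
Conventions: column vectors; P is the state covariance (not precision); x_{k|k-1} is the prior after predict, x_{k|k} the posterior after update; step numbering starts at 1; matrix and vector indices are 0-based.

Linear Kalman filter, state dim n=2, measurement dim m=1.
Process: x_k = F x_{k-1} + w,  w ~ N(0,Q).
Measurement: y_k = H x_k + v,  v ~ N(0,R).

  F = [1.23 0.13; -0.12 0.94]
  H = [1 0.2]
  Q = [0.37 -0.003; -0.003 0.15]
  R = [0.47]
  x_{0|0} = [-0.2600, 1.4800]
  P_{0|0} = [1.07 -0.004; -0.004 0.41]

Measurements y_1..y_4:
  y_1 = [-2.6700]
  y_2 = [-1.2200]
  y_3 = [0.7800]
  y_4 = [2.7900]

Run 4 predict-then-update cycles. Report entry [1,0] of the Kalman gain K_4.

K[1,0] = 0.0413

step 1: x^-=[-0.1274, 1.4224]  P^-=[1.9945 -0.1154; -0.1154 0.5286]  S=[2.4394]  K=[0.8081; -0.0040]  nu=[-2.8271]  x^+=[-2.4120, 1.4336]  P^+=[0.4013 -0.1076; -0.1076 0.5285]
step 2: x^-=[-2.7804, 1.6370]  P^-=[0.9517 -0.1203; -0.1203 0.6471]  S=[1.3995]  K=[0.6629; 0.0065]  nu=[1.2330]  x^+=[-1.9631, 1.6450]  P^+=[0.3368 -0.1264; -0.1264 0.6470]
step 3: x^-=[-2.2008, 1.7819]  P^-=[0.8501 -0.1178; -0.1178 0.7551]  S=[1.3032]  K=[0.6342; 0.0255]  nu=[2.6244]  x^+=[-0.5363, 1.8488]  P^+=[0.3259 -0.1389; -0.1389 0.7542]
step 4: x^-=[-0.4193, 1.8023]  P^-=[0.8313 -0.1173; -0.1173 0.8524]  S=[1.2885]  K=[0.6270; 0.0413]  nu=[2.8488]  x^+=[1.3669, 1.9198]  P^+=[0.3248 -0.1507; -0.1507 0.8502]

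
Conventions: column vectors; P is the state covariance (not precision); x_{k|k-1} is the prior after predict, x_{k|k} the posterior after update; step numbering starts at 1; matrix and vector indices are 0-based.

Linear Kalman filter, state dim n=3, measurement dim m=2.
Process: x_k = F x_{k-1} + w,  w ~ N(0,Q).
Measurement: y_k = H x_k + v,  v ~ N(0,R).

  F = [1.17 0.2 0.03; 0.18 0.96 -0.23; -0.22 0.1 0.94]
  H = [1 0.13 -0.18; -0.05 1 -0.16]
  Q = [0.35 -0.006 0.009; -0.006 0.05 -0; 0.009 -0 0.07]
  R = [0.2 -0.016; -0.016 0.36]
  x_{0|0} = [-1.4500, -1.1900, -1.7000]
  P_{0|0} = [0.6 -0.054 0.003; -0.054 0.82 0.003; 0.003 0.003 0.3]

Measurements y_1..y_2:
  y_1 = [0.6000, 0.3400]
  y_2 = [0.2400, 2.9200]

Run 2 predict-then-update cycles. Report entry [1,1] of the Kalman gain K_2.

K[1,1] = 0.4153

step 1: x^-=[-1.9855, -1.0124, -1.3980]  P^-=[1.1794 0.2123 -0.1207; 0.2123 0.8208 0.0038; -0.1207 0.0038 0.3740]  S=[1.5038 0.2709; 0.2709 1.1689]  K=[0.8249 -0.0435; 0.0907 0.6715; -0.1221 -0.0145]  nu=[2.4655, 1.0294]  x^+=[0.0035, -0.0975, -1.7139]  P^+=[0.1734 -0.0151 0.0318; -0.0151 0.2483 0.0544; 0.0318 0.0544 0.3504]
step 2: x^-=[-0.0668, 0.3013, -1.6215]  P^-=[0.5934 0.0489 0.0233; 0.0489 0.2711 -0.0010; 0.0233 -0.0010 0.3882]  S=[0.8149 0.0461; 0.0461 0.6383]  K=[0.7324 -0.0285; 0.0801 0.4153; -0.0518 -0.0970]  nu=[-0.0242, 2.3560]  x^+=[-0.1517, 1.2778, -1.8489]  P^+=[0.1576 -0.0052 0.0557; -0.0052 0.1527 0.0294; 0.0557 0.0294 0.3796]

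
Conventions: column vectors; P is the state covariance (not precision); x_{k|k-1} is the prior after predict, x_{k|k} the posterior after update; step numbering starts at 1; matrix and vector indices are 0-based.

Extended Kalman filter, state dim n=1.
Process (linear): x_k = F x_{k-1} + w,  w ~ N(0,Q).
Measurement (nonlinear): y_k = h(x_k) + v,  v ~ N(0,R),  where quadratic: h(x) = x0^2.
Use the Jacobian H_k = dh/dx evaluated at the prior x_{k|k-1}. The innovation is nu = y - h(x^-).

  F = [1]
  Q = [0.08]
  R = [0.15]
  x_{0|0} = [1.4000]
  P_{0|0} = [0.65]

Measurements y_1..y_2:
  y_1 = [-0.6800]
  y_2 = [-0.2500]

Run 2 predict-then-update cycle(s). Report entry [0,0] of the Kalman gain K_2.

step 1: x^-=[1.4000]  P^-=[0.7300]  H_jac=[2.8000]  S=[5.8732]  K=[0.3480]  nu=[-2.6400]  x^+=[0.4812]  P^+=[0.0186]
step 2: x^-=[0.4812]  P^-=[0.0986]  H_jac=[0.9624]  S=[0.2414]  K=[0.3933]  nu=[-0.4816]  x^+=[0.2918]  P^+=[0.0613]

K[0,0] = 0.3933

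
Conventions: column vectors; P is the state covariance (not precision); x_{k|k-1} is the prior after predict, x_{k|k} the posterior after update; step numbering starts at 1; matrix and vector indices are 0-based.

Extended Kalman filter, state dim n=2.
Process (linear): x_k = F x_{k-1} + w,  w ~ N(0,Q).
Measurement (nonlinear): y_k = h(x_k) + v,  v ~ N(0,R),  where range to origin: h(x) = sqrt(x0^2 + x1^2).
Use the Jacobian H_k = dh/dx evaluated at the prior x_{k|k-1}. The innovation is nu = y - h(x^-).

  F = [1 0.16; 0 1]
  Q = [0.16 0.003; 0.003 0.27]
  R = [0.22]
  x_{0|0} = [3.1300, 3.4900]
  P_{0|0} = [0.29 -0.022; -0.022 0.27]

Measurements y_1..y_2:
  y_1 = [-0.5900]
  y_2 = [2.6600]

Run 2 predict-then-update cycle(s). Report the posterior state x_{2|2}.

x_post = [1.9362, 0.8726]

step 1: x^-=[3.6884, 3.4900]  P^-=[0.4499 0.0242; 0.0242 0.5400]  H_jac=[0.7264 0.6873]  S=[0.7366]  K=[0.4662; 0.5277]  nu=[-5.6678]  x^+=[1.0461, 0.4990]  P^+=[0.2898 -0.1570; -0.1570 0.3349]
step 2: x^-=[1.1259, 0.4990]  P^-=[0.4081 -0.1004; -0.1004 0.6049]  H_jac=[0.9142 0.4052]  S=[0.5860]  K=[0.5672; 0.2615]  nu=[1.4285]  x^+=[1.9362, 0.8726]  P^+=[0.2195 -0.1874; -0.1874 0.5648]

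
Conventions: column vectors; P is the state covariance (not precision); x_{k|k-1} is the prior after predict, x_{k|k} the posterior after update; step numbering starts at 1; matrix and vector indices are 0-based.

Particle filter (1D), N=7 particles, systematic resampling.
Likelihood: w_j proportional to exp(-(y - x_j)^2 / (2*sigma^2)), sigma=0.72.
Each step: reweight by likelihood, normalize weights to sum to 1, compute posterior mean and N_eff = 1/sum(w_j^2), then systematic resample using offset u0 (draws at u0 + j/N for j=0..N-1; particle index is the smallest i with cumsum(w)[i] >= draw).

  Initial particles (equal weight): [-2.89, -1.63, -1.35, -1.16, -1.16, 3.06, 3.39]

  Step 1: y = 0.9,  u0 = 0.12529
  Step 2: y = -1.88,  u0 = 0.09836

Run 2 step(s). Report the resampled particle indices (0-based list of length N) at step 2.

step 1: w=[0.0000, 0.0368, 0.1337, 0.2945, 0.2945, 0.1960, 0.0446]  mean=-0.1726  Neff=4.2910  idx=[2, 3, 3, 4, 4, 5, 6]
step 2: w=[0.2392, 0.1902, 0.1902, 0.1902, 0.1902, 0.0000, 0.0000]  mean=-1.2054  Neff=4.9525  idx=[0, 1, 1, 2, 3, 4, 4]

resampled_idx = [0, 1, 1, 2, 3, 4, 4]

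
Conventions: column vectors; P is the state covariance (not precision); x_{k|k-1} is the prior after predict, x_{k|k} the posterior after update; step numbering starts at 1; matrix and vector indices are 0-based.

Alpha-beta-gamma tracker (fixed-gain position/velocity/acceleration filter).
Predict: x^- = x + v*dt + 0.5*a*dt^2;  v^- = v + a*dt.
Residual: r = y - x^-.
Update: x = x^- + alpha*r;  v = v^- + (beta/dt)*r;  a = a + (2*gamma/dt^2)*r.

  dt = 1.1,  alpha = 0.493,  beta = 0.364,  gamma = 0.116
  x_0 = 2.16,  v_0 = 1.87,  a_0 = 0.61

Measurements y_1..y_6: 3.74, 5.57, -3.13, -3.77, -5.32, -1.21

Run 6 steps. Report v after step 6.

v_post = -4.3361

step 1: x_pred=4.5861  r=-0.8460  x^+=4.1689  v^+=2.2610  a^+=0.4478
step 2: x_pred=6.9270  r=-1.3570  x^+=6.2580  v^+=2.3046  a^+=0.1876
step 3: x_pred=8.9065  r=-12.0365  x^+=2.9725  v^+=-1.4721  a^+=-2.1202
step 4: x_pred=0.0705  r=-3.8405  x^+=-1.8229  v^+=-5.0752  a^+=-2.8566
step 5: x_pred=-9.1338  r=3.8138  x^+=-7.2536  v^+=-6.9554  a^+=-2.1253
step 6: x_pred=-16.1904  r=14.9804  x^+=-8.8050  v^+=-4.3361  a^+=0.7469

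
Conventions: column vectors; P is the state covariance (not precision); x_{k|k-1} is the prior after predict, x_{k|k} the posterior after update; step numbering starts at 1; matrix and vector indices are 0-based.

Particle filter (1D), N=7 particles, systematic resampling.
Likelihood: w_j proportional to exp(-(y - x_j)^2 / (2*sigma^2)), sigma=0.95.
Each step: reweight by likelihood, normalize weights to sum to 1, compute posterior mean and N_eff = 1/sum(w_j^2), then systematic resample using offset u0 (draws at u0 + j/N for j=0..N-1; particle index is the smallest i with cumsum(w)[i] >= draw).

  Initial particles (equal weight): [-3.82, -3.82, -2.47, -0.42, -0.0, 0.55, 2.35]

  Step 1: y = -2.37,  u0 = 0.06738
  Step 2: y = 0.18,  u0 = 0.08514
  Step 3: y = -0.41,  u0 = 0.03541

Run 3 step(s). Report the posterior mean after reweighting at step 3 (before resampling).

step 1: w=[0.1740, 0.1740, 0.5545, 0.0678, 0.0248, 0.0050, 0.0000]  mean=-2.7243  Neff=2.6794  idx=[0, 1, 2, 2, 2, 2, 3]
step 2: w=[0.0002, 0.0002, 0.0227, 0.0227, 0.0227, 0.0227, 0.9090]  mean=-0.6070  Neff=1.2073  idx=[5, 6, 6, 6, 6, 6, 6]
step 3: w=[0.0156, 0.1641, 0.1641, 0.1641, 0.1641, 0.1641, 0.1641]  mean=-0.4520  Neff=6.1827  idx=[1, 1, 2, 3, 4, 5, 6]

post_mean = -0.4520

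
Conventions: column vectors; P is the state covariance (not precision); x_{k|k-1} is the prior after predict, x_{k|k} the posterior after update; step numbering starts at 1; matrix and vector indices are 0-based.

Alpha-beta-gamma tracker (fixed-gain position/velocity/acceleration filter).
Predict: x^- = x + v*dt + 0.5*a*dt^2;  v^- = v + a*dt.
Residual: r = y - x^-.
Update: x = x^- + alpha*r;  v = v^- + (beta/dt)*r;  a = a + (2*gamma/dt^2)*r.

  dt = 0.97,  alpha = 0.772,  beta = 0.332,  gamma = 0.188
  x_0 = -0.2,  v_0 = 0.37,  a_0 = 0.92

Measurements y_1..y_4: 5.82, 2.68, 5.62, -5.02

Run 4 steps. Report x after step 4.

x_post = -1.7583

step 1: x_pred=0.5917  r=5.2283  x^+=4.6280  v^+=3.0519  a^+=3.0093
step 2: x_pred=9.0040  r=-6.3240  x^+=4.1219  v^+=3.8064  a^+=0.4821
step 3: x_pred=8.0409  r=-2.4209  x^+=6.1720  v^+=3.4455  a^+=-0.4853
step 4: x_pred=9.2858  r=-14.3058  x^+=-1.7583  v^+=-1.9217  a^+=-6.2021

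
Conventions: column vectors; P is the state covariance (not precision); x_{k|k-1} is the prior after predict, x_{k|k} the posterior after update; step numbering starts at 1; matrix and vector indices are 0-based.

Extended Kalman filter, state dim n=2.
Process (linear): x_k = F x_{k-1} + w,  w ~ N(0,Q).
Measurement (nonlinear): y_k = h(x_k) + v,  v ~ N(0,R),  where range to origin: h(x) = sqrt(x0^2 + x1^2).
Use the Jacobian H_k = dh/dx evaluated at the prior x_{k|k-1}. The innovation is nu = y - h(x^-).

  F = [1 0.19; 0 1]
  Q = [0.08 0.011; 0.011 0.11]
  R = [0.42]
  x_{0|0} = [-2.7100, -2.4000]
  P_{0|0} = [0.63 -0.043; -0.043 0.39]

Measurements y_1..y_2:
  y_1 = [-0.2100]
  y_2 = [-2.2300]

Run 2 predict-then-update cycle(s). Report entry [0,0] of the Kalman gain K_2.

K[0,0] = -0.3213

step 1: x^-=[-3.1660, -2.4000]  P^-=[0.7077 0.0421; 0.0421 0.5000]  H_jac=[-0.7969 -0.6041]  S=[1.0925]  K=[-0.5395; -0.3072]  nu=[-4.1829]  x^+=[-0.9092, -1.1150]  P^+=[0.3897 -0.1390; -0.1390 0.3969]
step 2: x^-=[-1.1210, -1.1150]  P^-=[0.4312 -0.0526; -0.0526 0.5069]  H_jac=[-0.7090 -0.7052]  S=[0.8363]  K=[-0.3213; -0.3829]  nu=[-3.8111]  x^+=[0.1034, 0.3442]  P^+=[0.3449 -0.1554; -0.1554 0.3843]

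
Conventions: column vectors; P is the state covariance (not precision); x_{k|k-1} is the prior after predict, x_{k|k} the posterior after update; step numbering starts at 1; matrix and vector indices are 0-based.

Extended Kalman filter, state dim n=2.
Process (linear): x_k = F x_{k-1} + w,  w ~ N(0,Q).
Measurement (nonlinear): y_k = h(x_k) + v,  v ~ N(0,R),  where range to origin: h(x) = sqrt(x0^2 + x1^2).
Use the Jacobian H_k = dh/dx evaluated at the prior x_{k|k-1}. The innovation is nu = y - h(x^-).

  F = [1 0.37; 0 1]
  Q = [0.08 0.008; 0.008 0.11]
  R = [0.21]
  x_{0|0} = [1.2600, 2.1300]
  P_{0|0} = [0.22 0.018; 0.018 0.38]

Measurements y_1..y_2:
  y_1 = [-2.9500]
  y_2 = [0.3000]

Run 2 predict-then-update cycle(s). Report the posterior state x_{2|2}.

x_post = [-0.6236, -0.5891]

step 1: x^-=[2.0481, 2.1300]  P^-=[0.3653 0.1666; 0.1666 0.4900]  H_jac=[0.6931 0.7208]  S=[0.8066]  K=[0.4628; 0.5811]  nu=[-5.9049]  x^+=[-0.6849, -1.3011]  P^+=[0.1926 -0.0503; -0.0503 0.2177]
step 2: x^-=[-1.1663, -1.3011]  P^-=[0.2651 0.0382; 0.0382 0.3277]  H_jac=[-0.6675 -0.7446]  S=[0.5478]  K=[-0.3750; -0.4920]  nu=[-1.4474]  x^+=[-0.6236, -0.5891]  P^+=[0.1881 -0.0628; -0.0628 0.1951]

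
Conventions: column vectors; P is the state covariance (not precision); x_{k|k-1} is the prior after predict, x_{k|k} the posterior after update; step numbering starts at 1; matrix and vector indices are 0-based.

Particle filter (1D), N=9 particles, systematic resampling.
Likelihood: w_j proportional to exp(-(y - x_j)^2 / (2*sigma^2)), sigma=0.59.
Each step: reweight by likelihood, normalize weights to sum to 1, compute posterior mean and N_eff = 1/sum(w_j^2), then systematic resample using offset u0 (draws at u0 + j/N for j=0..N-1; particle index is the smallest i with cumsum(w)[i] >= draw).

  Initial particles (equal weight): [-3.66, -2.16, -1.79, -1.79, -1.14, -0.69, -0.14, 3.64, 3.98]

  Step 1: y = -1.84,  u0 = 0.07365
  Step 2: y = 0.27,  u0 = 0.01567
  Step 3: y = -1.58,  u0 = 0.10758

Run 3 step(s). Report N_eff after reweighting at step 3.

step 1: w=[0.0024, 0.2449, 0.2827, 0.2827, 0.1403, 0.0425, 0.0045, 0.0000, 0.0000]  mean=-1.7399  Neff=4.1436  idx=[1, 1, 2, 2, 2, 3, 3, 4, 5]
step 2: w=[0.0006, 0.0006, 0.0067, 0.0067, 0.0067, 0.0067, 0.0067, 0.1715, 0.7936]  mean=-0.8060  Neff=1.5163  idx=[4, 7, 8, 8, 8, 8, 8, 8, 8]
step 3: w=[0.2383, 0.1922, 0.0814, 0.0814, 0.0814, 0.0814, 0.0814, 0.0814, 0.0814]  mean=-1.0386  Neff=7.1405  idx=[0, 0, 1, 2, 3, 4, 6, 7, 8]

N_eff = 7.1405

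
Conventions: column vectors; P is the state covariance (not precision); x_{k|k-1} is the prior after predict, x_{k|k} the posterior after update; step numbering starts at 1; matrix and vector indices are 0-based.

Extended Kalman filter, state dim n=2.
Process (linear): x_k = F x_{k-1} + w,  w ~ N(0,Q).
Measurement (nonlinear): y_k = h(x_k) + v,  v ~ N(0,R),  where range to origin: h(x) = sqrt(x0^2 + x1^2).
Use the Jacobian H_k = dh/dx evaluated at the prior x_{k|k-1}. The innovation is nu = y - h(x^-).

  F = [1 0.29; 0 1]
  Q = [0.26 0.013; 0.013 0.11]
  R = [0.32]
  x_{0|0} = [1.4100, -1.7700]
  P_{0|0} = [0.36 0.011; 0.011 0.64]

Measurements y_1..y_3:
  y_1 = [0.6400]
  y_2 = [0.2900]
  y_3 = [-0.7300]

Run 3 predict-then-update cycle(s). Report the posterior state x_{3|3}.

x_post = [0.6898, 0.1876]

step 1: x^-=[0.8967, -1.7700]  P^-=[0.6802 0.2096; 0.2096 0.7500]  H_jac=[0.4519 -0.8921]  S=[0.8867]  K=[0.1358; -0.6477]  nu=[-1.3442]  x^+=[0.7142, -0.8994]  P^+=[0.6638 0.2876; 0.2876 0.3780]
step 2: x^-=[0.4533, -0.8994]  P^-=[1.1224 0.4102; 0.4102 0.4880]  H_jac=[0.4501 -0.8930]  S=[0.6068]  K=[0.2289; -0.4139]  nu=[-0.7172]  x^+=[0.2892, -0.6025]  P^+=[1.0907 0.4677; 0.4677 0.3841]
step 3: x^-=[0.1145, -0.6025]  P^-=[1.6542 0.5921; 0.5921 0.4941]  H_jac=[0.1866 -0.9824]  S=[0.6374]  K=[-0.4283; -0.5882]  nu=[-1.3433]  x^+=[0.6898, 0.1876]  P^+=[1.5373 0.4315; 0.4315 0.2736]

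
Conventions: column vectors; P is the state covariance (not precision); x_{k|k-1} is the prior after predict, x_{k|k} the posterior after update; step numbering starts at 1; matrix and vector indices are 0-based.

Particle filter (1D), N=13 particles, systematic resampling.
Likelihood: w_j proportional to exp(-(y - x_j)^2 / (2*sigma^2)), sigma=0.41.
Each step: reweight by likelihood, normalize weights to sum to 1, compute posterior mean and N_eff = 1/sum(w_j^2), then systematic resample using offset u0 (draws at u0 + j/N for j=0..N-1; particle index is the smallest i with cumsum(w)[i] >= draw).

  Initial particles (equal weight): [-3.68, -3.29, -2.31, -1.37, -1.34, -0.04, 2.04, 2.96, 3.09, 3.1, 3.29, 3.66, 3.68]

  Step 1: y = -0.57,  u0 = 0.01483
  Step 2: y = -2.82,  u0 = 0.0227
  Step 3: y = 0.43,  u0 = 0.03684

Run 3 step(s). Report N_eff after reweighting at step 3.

N_eff = 12.6775

step 1: w=[0.0000, 0.0000, 0.0002, 0.1976, 0.2273, 0.5750, 0.0000, 0.0000, 0.0000, 0.0000, 0.0000, 0.0000, 0.0000]  mean=-0.5986  Neff=2.3737  idx=[3, 3, 3, 4, 4, 4, 5, 5, 5, 5, 5, 5, 5]
step 2: w=[0.1883, 0.1883, 0.1883, 0.1450, 0.1450, 0.1450, 0.0000, 0.0000, 0.0000, 0.0000, 0.0000, 0.0000, 0.0000]  mean=-1.3569  Neff=5.9003  idx=[0, 0, 0, 1, 1, 2, 2, 2, 3, 4, 4, 5, 5]
step 3: w=[0.0672, 0.0672, 0.0672, 0.0672, 0.0672, 0.0672, 0.0672, 0.0672, 0.0924, 0.0924, 0.0924, 0.0924, 0.0924]  mean=-1.3561  Neff=12.6775  idx=[0, 1, 2, 3, 5, 6, 7, 8, 9, 10, 10, 11, 12]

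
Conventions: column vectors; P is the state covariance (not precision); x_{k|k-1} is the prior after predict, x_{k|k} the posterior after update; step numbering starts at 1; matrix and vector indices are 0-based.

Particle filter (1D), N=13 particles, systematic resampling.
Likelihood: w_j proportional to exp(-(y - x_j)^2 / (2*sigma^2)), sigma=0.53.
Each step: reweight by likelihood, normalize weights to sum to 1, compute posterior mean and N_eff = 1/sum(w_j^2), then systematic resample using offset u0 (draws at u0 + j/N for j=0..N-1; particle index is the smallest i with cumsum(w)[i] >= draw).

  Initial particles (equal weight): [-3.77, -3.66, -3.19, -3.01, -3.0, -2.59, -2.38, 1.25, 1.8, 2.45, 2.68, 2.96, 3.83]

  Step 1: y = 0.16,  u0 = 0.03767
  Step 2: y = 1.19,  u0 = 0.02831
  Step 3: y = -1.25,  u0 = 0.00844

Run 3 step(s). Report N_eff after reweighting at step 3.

step 1: w=[0.0000, 0.0000, 0.0000, 0.0000, 0.0000, 0.0000, 0.0001, 0.9346, 0.0645, 0.0007, 0.0001, 0.0000, 0.0000]  mean=1.2861  Neff=1.1395  idx=[7, 7, 7, 7, 7, 7, 7, 7, 7, 7, 7, 7, 8]
step 2: w=[0.0799, 0.0799, 0.0799, 0.0799, 0.0799, 0.0799, 0.0799, 0.0799, 0.0799, 0.0799, 0.0799, 0.0799, 0.0415]  mean=1.2728  Neff=12.7737  idx=[0, 1, 2, 3, 4, 5, 6, 7, 8, 9, 9, 10, 11]
step 3: w=[0.0769, 0.0769, 0.0769, 0.0769, 0.0769, 0.0769, 0.0769, 0.0769, 0.0769, 0.0769, 0.0769, 0.0769, 0.0769]  mean=1.2500  Neff=13.0000  idx=[0, 1, 2, 3, 4, 5, 6, 7, 8, 9, 10, 11, 12]

N_eff = 13.0000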